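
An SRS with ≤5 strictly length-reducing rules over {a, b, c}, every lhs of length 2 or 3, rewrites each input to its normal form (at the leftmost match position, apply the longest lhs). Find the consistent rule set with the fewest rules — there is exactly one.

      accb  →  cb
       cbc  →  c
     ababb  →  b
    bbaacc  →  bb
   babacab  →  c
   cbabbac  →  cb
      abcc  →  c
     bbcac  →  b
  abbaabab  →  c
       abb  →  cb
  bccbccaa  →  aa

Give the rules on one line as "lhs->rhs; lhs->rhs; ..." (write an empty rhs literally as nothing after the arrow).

  | accb => cb
  | cbc => c
  | ababb => cabb => ccb => b
  | bbaacc => bbac => bb

ab->c; ac->; bc->; cc->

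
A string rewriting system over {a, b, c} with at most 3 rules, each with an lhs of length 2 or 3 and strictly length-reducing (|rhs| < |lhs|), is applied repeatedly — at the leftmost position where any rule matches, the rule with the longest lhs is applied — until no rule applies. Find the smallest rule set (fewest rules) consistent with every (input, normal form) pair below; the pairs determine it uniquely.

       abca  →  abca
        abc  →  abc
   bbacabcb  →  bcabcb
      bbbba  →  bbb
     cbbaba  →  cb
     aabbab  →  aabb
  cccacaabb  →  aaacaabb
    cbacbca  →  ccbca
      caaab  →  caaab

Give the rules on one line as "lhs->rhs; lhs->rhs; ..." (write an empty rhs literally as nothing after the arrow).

  | abca
  | abc
  | bbacabcb => bcabcb
  | bbbba => bbb

ba->; ccc->aa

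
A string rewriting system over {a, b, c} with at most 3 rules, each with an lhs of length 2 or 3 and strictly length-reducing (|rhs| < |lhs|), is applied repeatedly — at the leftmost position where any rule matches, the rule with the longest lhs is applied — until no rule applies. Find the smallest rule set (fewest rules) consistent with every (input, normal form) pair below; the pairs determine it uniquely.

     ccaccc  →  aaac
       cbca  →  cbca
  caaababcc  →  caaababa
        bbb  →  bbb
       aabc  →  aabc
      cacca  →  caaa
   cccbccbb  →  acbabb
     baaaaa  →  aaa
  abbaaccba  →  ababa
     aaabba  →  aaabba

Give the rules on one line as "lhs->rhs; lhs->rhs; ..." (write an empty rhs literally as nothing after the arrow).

  | ccaccc => aaccc => aaac
  | cbca
  | caaababcc => caaababa
  | bbb

baa->; cc->a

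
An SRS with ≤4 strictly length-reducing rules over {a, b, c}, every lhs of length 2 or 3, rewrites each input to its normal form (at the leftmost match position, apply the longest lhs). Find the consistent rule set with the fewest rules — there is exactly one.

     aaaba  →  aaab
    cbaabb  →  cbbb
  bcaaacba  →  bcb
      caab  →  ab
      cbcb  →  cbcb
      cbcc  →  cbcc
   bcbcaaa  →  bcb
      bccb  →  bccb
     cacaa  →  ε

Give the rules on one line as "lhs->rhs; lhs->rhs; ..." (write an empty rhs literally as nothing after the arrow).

  | aaaba => aaab
  | cbaabb => cbabb => cbbb
  | bcaaacba => baacba => bacba => bcba => bcb
  | caab => ab

ba->b; ca->; cac->cc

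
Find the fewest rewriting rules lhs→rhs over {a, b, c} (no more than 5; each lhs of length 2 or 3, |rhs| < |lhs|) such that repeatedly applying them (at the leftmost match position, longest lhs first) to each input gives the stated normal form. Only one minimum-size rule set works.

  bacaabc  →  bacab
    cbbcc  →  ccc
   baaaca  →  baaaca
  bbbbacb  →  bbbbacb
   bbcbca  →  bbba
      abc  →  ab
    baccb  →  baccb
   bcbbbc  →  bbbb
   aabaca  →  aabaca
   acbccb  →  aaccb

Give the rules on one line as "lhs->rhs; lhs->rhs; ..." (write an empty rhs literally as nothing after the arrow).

bc->b; caa->ca; cbb->c; cbc->ac

  | bacaabc => bacabc => bacab
  | cbbcc => ccc
  | baaaca
  | bbbbacb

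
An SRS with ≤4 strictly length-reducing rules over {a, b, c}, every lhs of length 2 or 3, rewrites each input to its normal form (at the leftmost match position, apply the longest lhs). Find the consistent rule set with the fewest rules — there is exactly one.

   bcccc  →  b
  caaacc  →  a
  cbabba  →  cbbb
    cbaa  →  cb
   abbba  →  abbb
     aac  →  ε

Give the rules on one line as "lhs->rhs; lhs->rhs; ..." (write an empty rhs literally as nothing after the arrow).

aa->c; ba->b; cc->

  | bcccc => bcc => b
  | caaacc => ccacc => acc => a
  | cbabba => cbbba => cbbb
  | cbaa => cba => cb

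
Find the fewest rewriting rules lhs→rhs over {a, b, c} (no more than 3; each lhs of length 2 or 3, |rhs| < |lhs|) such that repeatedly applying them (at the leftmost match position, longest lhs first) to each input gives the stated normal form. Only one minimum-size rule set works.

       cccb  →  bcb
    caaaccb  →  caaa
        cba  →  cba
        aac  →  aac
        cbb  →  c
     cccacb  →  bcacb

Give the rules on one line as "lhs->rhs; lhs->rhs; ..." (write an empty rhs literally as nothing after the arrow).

bb->; cc->b

  | cccb => bcb
  | caaaccb => caaabb => caaa
  | cba
  | aac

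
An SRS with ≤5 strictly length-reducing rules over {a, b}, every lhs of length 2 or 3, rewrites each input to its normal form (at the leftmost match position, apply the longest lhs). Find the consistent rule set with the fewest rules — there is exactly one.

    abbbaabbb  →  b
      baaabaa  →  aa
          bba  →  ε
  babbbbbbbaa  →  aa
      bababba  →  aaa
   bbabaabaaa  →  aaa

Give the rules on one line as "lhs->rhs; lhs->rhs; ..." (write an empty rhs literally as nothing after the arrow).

  | abbbaabbb => aabaabbb => abaabbb => baabbb => aabbb => aaab => aab => ab => b
  | baaabaa => aaabaa => aabaa => abaa => baa => aa
  | bba => ε
  | babbbbbbbaa => abbbbbbbaa => aabbbbbaa => aaabbbaa => aaaabaa => aaabaa => aabaa => abaa => baa => aa

ab->b; abb->aa; ba->a; bba->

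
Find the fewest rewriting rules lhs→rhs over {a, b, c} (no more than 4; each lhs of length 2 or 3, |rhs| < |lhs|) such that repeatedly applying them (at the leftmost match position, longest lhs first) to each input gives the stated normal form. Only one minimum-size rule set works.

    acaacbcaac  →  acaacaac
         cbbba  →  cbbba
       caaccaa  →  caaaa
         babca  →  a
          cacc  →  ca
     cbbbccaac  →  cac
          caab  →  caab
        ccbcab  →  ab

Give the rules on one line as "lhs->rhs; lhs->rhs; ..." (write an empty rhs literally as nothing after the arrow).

  | acaacbcaac => acaacaac
  | cbbba
  | caaccaa => caaaa
  | babca => baa => a

baa->a; bc->; cc->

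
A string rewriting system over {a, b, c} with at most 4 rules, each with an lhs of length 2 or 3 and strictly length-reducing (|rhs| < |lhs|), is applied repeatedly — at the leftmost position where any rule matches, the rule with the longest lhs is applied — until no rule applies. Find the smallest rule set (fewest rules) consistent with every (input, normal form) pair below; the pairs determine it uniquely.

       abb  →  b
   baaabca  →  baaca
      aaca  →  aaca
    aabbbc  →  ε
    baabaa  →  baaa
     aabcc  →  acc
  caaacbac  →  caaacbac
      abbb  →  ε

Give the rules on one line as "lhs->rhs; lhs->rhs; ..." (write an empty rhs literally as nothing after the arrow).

  | abb => b
  | baaabca => baaca
  | aaca
  | aabbbc => abbc => bc => ε

ab->; bb->; bc->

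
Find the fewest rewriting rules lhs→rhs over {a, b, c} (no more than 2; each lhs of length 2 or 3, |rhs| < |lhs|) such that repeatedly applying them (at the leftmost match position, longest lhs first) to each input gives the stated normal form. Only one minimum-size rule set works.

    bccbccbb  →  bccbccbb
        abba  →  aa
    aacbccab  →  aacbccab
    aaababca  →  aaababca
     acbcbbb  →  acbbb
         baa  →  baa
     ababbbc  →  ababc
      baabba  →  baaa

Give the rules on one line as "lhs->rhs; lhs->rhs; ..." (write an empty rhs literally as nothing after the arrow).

  | bccbccbb
  | abba => aa
  | aacbccab
  | aaababca

abb->a; bcb->b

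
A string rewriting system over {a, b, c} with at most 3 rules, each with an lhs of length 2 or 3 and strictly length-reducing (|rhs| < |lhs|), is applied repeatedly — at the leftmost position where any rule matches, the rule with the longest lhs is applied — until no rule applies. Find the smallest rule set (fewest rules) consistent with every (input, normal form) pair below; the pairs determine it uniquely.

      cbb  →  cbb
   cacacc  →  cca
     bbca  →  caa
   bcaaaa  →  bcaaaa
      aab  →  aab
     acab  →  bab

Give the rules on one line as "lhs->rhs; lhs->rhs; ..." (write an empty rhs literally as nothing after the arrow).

  | cbb
  | cacacc => cbacc => cbbc => cca
  | bbca => caa
  | bcaaaa

ac->b; bbc->ca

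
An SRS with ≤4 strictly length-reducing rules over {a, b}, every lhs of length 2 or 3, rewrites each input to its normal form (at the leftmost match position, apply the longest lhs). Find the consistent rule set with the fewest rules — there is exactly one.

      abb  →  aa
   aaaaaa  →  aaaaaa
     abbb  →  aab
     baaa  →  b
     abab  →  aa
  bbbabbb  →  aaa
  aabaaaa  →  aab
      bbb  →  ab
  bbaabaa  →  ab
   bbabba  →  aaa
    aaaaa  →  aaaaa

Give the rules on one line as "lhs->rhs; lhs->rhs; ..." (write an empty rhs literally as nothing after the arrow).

abb->aa; ba->b; bbb->ab

  | abb => aa
  | aaaaaa
  | abbb => aab
  | baaa => baa => ba => b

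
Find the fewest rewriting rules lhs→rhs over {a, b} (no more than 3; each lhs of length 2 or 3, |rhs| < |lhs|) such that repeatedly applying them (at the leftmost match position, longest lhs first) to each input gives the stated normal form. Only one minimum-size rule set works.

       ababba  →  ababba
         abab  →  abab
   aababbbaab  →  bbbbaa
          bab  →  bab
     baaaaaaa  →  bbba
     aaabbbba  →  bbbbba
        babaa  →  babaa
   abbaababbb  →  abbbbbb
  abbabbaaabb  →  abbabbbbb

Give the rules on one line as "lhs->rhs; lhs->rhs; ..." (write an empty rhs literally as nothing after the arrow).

aaa->b; aab->aa

  | ababba
  | abab
  | aababbbaab => aaabbbaab => bbbbaab => bbbbaa
  | bab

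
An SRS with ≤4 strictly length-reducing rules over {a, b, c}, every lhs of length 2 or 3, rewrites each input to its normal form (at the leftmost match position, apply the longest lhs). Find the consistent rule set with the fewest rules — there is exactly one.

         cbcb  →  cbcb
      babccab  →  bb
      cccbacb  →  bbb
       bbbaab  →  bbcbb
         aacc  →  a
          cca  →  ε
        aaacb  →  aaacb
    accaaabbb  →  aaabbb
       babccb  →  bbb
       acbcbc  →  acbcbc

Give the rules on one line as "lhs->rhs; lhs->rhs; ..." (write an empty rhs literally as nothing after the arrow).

  | cbcb
  | babccab => bccab => bbab => bb
  | cccbacb => bcbacb => bccb => bbb
  | bbbaab => bbcbb

acc->; ba->; baa->cb; cc->b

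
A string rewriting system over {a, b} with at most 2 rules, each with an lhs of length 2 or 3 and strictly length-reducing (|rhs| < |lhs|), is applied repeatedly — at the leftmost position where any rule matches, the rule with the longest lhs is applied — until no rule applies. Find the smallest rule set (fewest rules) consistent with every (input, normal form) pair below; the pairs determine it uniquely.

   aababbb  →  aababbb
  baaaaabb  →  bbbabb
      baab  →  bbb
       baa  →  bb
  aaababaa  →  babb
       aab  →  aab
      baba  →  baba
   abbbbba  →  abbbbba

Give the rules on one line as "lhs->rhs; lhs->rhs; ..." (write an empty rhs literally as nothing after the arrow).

aaa->; baa->bb

  | aababbb
  | baaaaabb => bbaaabb => bbbabb
  | baab => bbb
  | baa => bb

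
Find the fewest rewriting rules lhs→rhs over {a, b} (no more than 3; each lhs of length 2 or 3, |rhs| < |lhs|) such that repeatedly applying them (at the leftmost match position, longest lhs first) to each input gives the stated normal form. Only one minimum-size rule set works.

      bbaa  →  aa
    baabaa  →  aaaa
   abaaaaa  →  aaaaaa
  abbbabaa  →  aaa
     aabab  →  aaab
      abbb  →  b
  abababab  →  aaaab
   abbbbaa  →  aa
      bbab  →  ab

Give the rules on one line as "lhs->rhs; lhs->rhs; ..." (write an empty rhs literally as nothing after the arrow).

abb->; ba->a

  | bbaa => baa => aa
  | baabaa => aabaa => aaaa
  | abaaaaa => aaaaaa
  | abbbabaa => babaa => abaa => aaa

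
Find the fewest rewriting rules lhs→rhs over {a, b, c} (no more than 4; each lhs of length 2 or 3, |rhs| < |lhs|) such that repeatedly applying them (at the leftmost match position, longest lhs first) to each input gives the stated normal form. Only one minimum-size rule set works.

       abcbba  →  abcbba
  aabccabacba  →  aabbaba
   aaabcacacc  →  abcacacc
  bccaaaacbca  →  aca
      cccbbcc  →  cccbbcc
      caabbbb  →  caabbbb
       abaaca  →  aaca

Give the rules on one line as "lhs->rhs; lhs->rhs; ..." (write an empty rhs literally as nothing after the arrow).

  | abcbba
  | aabccabacba => aabbabacba => aabbaba
  | aaabcacacc => abcacacc
  | bccaaaacbca => bbaaaacbca => baaacbca => aacbca => aca

aaa->a; acb->; baa->a; cca->ba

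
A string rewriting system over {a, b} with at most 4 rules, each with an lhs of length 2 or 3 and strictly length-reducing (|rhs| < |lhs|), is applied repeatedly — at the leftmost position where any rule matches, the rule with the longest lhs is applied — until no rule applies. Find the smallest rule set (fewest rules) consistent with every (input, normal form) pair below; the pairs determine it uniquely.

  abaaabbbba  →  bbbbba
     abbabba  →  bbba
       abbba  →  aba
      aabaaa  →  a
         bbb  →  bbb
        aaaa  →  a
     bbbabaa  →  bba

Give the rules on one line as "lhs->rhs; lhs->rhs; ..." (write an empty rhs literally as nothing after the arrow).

aa->a; aab->bb; abb->a; baa->a

  | abaaabbbba => aaabbbba => aabbbba => bbbbba
  | abbabba => aabba => bbba
  | abbba => aba
  | aabaaa => bbaaa => baa => a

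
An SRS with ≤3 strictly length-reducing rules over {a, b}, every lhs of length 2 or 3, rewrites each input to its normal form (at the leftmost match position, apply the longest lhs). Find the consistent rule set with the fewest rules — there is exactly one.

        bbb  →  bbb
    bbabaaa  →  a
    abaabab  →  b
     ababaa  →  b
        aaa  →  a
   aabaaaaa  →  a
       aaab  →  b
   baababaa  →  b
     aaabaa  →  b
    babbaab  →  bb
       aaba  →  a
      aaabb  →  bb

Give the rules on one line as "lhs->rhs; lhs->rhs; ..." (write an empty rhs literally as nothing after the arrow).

  | bbb
  | bbabaaa => babaaa => abaaa => baaa => aaa => ba => a
  | abaabab => baabab => aabab => bbab => bab => ab => b
  | ababaa => babaa => abaa => baa => aa => b

aa->b; ab->b; ba->a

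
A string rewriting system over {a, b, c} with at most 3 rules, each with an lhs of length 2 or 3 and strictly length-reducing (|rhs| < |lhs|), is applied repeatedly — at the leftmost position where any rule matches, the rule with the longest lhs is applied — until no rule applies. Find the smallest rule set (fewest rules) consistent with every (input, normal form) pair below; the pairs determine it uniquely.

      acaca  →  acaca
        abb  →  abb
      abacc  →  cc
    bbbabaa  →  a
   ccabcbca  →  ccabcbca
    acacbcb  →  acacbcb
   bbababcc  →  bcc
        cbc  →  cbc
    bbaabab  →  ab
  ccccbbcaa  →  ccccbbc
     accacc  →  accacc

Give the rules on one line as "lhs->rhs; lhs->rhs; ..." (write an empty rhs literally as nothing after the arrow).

  | acaca
  | abb
  | abacc => aacc => cc
  | bbbabaa => bbabaa => babaa => abaa => aaa => a

aa->; ba->a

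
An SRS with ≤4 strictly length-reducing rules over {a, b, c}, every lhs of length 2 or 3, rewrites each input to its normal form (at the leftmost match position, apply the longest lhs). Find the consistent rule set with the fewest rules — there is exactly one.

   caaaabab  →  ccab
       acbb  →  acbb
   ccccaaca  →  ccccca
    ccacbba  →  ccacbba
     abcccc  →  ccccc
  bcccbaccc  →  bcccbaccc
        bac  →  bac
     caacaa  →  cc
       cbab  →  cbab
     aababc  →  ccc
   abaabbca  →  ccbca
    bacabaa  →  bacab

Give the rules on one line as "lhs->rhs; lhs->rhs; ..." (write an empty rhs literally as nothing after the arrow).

aa->; aab->c; abc->cc

  | caaaabab => caabab => ccab
  | acbb
  | ccccaaca => ccccca
  | ccacbba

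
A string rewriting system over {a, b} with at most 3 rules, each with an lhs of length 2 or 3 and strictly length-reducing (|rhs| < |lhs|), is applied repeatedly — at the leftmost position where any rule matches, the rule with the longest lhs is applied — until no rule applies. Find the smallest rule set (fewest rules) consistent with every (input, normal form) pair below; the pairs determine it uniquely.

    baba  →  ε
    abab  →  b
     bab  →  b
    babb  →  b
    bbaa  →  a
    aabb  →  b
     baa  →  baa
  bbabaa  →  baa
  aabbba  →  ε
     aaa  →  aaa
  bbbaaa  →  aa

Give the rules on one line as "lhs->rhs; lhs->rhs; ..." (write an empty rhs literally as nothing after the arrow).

  | baba => bba => ε
  | abab => bab => bb => b
  | bab => bb => b
  | babb => bbb => bb => b

ab->b; bb->b; bba->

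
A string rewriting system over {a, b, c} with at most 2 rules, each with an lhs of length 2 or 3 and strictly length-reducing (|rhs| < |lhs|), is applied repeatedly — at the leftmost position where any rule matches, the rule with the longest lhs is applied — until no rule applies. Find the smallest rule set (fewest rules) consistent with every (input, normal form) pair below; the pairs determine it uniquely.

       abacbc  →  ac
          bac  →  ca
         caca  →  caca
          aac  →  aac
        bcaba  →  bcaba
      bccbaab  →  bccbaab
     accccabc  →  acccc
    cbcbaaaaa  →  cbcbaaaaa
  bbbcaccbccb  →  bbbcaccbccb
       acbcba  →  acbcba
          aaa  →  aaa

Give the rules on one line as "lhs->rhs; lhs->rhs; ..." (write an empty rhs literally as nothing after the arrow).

abc->; bac->ca

  | abacbc => acabc => ac
  | bac => ca
  | caca
  | aac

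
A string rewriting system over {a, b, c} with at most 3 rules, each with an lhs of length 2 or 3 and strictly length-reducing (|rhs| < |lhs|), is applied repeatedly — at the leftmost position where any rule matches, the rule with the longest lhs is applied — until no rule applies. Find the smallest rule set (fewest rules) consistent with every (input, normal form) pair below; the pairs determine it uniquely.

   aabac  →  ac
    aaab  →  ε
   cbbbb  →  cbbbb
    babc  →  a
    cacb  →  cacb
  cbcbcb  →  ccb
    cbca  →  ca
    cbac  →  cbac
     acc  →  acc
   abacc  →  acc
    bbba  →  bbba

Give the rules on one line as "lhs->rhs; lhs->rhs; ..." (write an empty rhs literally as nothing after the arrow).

aa->a; ab->; bc->a

  | aabac => abac => ac
  | aaab => aab => ab => ε
  | cbbbb
  | babc => bc => a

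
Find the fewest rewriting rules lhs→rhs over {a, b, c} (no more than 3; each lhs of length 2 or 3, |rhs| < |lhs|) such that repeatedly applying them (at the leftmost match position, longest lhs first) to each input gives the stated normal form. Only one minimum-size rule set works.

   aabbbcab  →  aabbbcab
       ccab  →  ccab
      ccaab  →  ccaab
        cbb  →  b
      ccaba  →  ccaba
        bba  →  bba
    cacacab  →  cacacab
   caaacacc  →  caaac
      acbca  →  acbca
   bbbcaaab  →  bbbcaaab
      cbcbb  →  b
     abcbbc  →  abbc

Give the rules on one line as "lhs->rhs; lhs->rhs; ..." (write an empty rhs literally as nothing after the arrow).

acc->; cbb->b

  | aabbbcab
  | ccab
  | ccaab
  | cbb => b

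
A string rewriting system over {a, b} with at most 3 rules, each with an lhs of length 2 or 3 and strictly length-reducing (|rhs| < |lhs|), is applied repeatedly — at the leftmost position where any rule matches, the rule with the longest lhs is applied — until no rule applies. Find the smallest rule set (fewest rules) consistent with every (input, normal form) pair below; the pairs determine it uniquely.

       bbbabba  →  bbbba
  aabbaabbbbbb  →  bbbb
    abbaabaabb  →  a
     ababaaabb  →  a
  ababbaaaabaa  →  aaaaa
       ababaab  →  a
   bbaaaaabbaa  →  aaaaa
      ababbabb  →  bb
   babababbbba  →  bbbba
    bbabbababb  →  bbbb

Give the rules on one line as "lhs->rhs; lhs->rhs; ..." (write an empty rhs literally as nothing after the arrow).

  | bbbabba => bbbba
  | aabbaabbbbbb => abaabbbbbb => aabbbbbb => abbbbb => bbbb
  | abbaabaabb => baabaabb => aabaabb => aaabb => aab => a
  | ababaaabb => abaaabb => aaabb => aab => a

ab->; baa->aa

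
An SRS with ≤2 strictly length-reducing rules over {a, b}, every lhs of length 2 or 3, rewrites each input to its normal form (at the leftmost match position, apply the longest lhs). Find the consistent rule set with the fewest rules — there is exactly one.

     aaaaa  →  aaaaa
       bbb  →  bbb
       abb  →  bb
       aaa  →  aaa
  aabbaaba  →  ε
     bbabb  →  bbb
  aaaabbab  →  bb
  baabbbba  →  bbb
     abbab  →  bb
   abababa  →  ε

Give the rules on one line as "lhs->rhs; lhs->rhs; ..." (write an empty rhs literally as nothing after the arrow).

ab->b; ba->

  | aaaaa
  | bbb
  | abb => bb
  | aaa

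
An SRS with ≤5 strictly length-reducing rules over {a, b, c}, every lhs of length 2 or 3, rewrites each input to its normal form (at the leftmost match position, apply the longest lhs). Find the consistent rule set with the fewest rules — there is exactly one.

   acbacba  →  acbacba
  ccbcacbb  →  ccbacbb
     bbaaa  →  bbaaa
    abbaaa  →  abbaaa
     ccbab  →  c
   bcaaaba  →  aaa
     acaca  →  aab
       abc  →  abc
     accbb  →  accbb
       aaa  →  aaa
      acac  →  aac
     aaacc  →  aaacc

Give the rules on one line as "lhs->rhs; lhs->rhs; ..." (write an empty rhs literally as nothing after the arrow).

  | acbacba
  | ccbcacbb => ccbacbb
  | bbaaa
  | abbaaa

bab->aa; ca->b; caa->; cac->ac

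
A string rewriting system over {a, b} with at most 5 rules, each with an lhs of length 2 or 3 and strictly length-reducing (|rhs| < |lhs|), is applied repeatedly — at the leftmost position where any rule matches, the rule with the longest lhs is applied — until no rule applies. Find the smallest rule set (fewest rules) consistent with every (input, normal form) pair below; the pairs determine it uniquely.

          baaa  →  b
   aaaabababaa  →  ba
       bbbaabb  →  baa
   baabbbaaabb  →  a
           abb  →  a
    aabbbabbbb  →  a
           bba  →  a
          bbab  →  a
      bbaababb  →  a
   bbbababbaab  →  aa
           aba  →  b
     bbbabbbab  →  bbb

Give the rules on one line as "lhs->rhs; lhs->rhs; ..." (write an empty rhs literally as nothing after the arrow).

  | baaa => b
  | aaaabababaa => abababaa => bbabaa => abaa => ba
  | bbbaabb => baabb => baab => baa
  | baabbbaaabb => baabbaaabb => baabaaabb => babaabb => bbabb => abb => ab => a

aaa->; ab->a; aba->b; bba->a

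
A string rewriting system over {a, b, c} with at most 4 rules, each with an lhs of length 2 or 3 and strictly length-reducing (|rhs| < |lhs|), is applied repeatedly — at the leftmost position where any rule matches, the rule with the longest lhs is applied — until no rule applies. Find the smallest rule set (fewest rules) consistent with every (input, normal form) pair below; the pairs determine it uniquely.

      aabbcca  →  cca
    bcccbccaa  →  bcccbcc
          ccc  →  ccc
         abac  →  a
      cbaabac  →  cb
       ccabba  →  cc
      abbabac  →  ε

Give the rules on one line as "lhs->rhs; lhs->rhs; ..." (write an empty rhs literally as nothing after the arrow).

  | aabbcca => bbcca => cca
  | bcccbccaa => bcccbcc
  | ccc
  | abac => abb => a

aa->; ac->b; bb->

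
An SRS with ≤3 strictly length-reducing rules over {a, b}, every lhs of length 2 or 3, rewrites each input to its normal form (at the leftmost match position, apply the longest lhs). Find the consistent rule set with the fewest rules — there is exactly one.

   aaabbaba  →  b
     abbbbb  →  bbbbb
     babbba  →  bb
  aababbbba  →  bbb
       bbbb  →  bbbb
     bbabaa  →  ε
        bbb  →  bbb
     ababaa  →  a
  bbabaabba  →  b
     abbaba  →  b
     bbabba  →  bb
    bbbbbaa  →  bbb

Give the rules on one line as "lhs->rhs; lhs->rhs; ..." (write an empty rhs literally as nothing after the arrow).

ab->b; ba->

  | aaabbaba => aabbaba => abbaba => bbaba => bba => b
  | abbbbb => bbbbb
  | babbba => bbba => bb
  | aababbbba => ababbbba => babbbba => bbbba => bbb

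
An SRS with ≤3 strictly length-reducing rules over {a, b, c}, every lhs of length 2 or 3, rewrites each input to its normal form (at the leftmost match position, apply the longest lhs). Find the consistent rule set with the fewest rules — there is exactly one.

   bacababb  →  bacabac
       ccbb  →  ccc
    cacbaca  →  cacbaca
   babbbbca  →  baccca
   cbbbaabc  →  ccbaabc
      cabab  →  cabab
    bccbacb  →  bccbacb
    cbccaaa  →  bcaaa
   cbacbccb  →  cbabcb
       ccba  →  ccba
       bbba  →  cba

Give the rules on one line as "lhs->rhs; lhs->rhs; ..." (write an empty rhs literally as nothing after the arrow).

  | bacababb => bacabac
  | ccbb => ccc
  | cacbaca
  | babbbbca => bacbbca => baccca

bb->c; cbc->b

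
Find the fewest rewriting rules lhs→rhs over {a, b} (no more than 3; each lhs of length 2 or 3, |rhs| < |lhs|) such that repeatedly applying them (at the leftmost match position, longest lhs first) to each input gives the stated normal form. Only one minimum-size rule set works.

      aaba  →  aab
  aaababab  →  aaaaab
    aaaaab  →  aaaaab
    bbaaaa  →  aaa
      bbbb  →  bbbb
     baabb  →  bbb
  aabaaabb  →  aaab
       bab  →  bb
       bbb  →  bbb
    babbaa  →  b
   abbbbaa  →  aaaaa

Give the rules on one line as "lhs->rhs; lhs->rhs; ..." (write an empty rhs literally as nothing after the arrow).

abb->aa; ba->b; bba->

  | aaba => aab
  | aaababab => aaabbab => aaaaab
  | aaaaab
  | bbaaaa => aaa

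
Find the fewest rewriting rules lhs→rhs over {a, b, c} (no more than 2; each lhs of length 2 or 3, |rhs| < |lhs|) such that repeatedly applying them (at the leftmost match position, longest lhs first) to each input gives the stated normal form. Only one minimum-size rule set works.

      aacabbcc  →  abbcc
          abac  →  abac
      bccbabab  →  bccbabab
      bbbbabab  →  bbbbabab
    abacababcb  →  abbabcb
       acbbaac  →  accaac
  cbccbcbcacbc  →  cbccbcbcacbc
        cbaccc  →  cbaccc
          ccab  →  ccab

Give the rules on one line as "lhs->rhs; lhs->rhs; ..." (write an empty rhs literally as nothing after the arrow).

aca->; cbb->cc

  | aacabbcc => abbcc
  | abac
  | bccbabab
  | bbbbabab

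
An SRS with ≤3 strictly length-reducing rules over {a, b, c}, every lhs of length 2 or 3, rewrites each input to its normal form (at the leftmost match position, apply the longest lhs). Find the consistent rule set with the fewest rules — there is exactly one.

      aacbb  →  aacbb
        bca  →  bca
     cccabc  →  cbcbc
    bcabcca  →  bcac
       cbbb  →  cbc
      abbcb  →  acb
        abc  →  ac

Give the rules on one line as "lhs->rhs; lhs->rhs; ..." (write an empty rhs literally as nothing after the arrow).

ab->a; bbb->bc; cca->bc

  | aacbb
  | bca
  | cccabc => cbcbc
  | bcabcca => bcacca => bcabc => bcac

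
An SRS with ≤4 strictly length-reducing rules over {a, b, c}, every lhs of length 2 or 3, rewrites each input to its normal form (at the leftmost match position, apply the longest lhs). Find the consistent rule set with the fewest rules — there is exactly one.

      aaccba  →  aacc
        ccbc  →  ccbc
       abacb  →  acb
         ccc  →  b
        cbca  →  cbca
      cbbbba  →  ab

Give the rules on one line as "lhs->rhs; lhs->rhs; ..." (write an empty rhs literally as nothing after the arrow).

ba->; cbb->a; ccc->b

  | aaccba => aacc
  | ccbc
  | abacb => acb
  | ccc => b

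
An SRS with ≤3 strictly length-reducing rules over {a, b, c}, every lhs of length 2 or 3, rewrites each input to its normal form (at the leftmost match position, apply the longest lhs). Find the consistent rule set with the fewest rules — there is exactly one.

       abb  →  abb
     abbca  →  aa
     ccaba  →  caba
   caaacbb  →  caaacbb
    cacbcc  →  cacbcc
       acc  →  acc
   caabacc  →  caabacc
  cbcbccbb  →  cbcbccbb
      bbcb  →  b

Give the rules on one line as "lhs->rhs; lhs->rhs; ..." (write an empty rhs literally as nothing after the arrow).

  | abb
  | abbca => aa
  | ccaba => caba
  | caaacbb

bbc->; cca->ca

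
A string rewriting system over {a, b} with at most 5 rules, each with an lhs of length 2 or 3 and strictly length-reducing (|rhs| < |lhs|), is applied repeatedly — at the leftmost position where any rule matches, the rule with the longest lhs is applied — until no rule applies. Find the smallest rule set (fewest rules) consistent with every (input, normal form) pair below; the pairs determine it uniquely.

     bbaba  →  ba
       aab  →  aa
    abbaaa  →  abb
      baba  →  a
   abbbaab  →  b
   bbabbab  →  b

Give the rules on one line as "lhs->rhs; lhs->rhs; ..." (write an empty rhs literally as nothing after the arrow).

  | bbaba => ba
  | aab => aa
  | abbaaa => abb
  | baba => a

aaa->; aab->aa; bab->; bbb->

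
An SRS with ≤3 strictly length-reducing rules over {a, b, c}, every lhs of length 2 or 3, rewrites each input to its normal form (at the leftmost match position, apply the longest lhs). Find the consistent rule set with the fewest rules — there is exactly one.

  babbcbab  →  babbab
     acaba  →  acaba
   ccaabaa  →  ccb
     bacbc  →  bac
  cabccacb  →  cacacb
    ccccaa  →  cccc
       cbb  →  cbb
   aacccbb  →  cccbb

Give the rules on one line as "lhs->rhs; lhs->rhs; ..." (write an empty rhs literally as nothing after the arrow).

  | babbcbab => babbab
  | acaba
  | ccaabaa => ccbaa => ccb
  | bacbc => bac

aa->; bc->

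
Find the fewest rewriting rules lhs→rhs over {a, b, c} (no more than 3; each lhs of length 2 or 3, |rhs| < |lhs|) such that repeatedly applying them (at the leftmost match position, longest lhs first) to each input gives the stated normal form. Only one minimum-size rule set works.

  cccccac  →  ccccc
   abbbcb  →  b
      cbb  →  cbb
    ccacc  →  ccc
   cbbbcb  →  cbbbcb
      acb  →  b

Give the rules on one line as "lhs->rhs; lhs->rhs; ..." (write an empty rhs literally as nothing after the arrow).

  | cccccac => ccccc
  | abbbcb => abbcb => abcb => acb => b
  | cbb
  | ccacc => ccc

ab->a; ac->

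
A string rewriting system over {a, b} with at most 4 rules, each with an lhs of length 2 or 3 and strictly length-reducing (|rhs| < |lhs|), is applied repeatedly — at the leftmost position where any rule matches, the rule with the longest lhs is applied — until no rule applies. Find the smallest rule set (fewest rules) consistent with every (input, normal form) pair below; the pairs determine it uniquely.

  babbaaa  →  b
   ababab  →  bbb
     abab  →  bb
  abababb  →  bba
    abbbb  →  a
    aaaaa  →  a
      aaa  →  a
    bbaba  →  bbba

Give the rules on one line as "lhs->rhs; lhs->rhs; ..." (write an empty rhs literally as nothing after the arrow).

  | babbaaa => baaaa => baa => b
  | ababab => babab => bbab => bbb
  | abab => bab => bb
  | abababb => bababb => bbabb => bba

aa->; ab->b; abb->a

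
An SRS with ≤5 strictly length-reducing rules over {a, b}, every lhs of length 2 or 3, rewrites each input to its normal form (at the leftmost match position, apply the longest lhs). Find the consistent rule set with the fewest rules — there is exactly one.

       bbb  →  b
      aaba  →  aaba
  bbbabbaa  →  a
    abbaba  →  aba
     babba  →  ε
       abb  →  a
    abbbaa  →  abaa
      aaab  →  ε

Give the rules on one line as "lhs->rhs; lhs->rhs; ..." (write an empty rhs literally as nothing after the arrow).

aaa->b; bab->b; bb->; bba->

  | bbb => b
  | aaba
  | bbbabbaa => babbaa => bbaa => a
  | abbaba => aba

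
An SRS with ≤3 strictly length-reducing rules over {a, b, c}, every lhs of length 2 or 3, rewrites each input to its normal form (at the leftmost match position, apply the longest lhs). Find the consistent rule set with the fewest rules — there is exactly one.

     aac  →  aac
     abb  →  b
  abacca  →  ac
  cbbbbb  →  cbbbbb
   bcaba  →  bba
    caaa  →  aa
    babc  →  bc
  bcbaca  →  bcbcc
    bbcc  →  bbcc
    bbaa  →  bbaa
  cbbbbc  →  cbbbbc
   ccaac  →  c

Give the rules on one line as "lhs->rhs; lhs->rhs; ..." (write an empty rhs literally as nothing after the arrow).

ab->; aca->cc; ca->

  | aac
  | abb => b
  | abacca => acca => ac
  | cbbbbb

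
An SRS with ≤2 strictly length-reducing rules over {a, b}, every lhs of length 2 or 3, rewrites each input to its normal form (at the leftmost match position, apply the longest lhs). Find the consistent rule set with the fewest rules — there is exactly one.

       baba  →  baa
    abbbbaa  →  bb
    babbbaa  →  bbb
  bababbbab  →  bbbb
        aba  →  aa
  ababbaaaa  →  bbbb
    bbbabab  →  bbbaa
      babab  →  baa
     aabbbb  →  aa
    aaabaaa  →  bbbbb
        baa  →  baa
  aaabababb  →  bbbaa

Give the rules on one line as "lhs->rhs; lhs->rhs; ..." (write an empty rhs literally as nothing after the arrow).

aaa->bb; ab->a

  | baba => baa
  | abbbbaa => abbbaa => abbaa => abaa => aaa => bb
  | babbbaa => babbaa => babaa => baaa => bbb
  | bababbbab => baabbbab => baabbab => baabab => baaab => bbbb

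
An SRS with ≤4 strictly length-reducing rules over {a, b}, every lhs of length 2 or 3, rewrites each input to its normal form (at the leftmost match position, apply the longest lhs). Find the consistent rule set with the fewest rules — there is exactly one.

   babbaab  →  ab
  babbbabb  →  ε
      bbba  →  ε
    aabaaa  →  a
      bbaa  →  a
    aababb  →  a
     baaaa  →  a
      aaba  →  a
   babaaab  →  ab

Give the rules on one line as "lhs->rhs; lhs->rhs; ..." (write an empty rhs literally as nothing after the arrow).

aa->a; ba->; bb->

  | babbaab => bbaab => aab => ab
  | babbbabb => bbbabb => babb => bb => ε
  | bbba => ba => ε
  | aabaaa => abaaa => aaa => aa => a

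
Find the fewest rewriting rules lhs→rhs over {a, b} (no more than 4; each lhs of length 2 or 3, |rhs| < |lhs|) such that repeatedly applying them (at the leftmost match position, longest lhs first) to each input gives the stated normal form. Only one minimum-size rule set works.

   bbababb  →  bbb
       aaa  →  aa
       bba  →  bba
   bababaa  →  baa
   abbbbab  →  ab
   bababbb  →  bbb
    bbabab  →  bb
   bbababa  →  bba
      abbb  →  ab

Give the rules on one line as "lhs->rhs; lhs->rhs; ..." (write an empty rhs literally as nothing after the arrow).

aaa->aa; abb->ab; bab->b

  | bbababb => bbabb => bbb
  | aaa => aa
  | bba
  | bababaa => babaa => baa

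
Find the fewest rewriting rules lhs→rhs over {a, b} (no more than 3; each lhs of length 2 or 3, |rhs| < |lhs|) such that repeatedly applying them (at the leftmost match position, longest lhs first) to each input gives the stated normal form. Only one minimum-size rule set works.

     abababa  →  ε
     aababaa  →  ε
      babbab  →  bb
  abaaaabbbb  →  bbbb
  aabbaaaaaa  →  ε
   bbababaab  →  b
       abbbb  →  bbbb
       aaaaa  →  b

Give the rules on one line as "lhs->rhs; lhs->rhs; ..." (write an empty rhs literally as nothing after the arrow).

  | abababa => bababa => baba => ba => ε
  | aababaa => bbabaa => bbaa => ba => ε
  | babbab => bbab => bb
  | abaaaabbbb => baaaabbbb => aaabbbb => babbbb => bbbb

aa->b; ab->b; ba->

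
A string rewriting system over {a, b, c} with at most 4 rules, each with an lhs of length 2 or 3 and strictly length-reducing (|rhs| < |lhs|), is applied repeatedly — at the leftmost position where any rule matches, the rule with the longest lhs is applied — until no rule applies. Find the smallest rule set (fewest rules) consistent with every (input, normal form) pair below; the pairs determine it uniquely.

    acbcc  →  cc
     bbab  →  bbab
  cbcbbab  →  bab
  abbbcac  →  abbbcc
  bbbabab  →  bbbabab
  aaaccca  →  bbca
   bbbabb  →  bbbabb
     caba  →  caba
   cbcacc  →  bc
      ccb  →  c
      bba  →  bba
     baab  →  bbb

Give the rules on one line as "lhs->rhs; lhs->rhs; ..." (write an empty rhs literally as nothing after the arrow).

  | acbcc => cbcc => cc
  | bbab
  | cbcbbab => cbbab => bab
  | abbbcac => abbbcc

aa->b; ac->c; cb->; ccc->bc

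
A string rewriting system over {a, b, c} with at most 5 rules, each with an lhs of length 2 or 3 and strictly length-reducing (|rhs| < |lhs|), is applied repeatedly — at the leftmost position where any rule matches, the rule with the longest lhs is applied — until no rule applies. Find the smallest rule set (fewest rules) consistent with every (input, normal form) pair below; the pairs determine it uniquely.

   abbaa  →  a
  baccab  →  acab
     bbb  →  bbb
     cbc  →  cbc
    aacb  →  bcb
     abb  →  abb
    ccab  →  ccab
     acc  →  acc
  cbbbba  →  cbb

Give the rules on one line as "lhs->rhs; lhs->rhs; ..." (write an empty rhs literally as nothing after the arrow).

aa->a; aac->bc; bac->a; bba->

  | abbaa => aa => a
  | baccab => acab
  | bbb
  | cbc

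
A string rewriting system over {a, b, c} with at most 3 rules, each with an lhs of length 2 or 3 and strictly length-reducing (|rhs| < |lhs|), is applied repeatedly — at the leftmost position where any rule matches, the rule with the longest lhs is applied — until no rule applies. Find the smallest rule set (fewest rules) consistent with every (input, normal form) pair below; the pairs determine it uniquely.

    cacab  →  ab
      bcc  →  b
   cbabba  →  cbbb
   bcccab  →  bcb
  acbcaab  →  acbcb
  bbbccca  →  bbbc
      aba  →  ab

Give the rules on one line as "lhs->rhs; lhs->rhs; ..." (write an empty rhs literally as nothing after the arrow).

ba->b; ca->c; cc->

  | cacab => ccab => ab
  | bcc => b
  | cbabba => cbbba => cbbb
  | bcccab => bcab => bcb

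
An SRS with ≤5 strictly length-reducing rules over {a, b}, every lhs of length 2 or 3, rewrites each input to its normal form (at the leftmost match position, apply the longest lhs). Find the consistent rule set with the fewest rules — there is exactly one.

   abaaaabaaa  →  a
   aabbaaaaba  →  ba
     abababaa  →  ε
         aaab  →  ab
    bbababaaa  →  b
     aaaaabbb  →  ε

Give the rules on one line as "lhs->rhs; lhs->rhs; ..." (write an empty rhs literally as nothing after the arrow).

aa->; aab->; aba->b; bb->a

  | abaaaabaaa => baaabaaa => babaaa => bbaa => aaa => a
  | aabbaaaaba => baaaaba => baaba => ba
  | abababaa => bbabaa => aabaa => aa => ε
  | aaab => ab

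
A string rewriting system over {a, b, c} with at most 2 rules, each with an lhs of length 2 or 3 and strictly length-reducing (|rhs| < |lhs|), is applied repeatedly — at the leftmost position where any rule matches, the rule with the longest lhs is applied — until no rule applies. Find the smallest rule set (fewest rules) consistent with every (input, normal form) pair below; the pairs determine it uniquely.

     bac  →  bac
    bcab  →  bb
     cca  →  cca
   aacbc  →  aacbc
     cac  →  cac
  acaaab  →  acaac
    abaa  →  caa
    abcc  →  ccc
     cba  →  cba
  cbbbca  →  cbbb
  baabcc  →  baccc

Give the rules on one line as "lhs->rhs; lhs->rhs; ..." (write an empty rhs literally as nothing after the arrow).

ab->c; bca->b

  | bac
  | bcab => bb
  | cca
  | aacbc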